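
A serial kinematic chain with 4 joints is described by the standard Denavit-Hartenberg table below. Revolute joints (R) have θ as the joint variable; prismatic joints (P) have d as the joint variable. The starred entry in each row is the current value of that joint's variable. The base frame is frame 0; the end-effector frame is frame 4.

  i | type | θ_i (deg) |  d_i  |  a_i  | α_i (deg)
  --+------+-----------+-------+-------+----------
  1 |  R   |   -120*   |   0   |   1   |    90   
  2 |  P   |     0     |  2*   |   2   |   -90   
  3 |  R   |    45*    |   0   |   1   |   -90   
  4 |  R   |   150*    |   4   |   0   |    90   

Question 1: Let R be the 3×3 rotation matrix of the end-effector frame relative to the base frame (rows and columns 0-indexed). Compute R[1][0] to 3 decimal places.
End-effector x-axis (col 0 of R) = (-0.2241,0.8365,-0.5000)
R[1][0] = 0.8365

0.837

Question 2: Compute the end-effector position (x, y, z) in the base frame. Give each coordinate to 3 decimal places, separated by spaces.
0.890 -1.529 0.000

after link 1: o_1 = (-0.5000, -0.8660, 0.0000)
after link 2: o_2 = (-3.2321, -1.5981, 0.0000)
after link 3: o_3 = (-2.9732, -2.5640, 0.0000)
after link 4: o_4 = (0.8905, -1.5287, 0.0000)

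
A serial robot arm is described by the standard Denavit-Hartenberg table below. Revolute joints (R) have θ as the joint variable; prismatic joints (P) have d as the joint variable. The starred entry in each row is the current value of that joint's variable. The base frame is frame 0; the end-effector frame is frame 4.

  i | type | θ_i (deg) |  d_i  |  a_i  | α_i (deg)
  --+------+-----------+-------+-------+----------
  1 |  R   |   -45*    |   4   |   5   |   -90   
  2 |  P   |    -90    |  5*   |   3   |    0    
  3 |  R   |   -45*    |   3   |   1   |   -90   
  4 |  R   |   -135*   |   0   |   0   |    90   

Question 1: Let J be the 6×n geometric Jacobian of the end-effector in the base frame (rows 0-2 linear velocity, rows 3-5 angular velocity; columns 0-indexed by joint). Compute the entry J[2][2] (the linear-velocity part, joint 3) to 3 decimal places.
0.707

axis z_2 = (0.7071,0.7071,0.0000); lever o_n−o_2 = (1.6213,2.6213,0.7071)
cross product → J_v[:, 2] = (0.5000,-0.5000,0.7071)
J_ω[:, 2] = z_2
entry J[2][2] = 0.7071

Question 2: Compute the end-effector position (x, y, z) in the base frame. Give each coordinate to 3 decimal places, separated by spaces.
after link 1: o_1 = (3.5355, -3.5355, 4.0000)
after link 2: o_2 = (7.0711, 0.0000, 7.0000)
after link 3: o_3 = (8.6924, 2.6213, 7.7071)
after link 4: o_4 = (8.6924, 2.6213, 7.7071)

8.692 2.621 7.707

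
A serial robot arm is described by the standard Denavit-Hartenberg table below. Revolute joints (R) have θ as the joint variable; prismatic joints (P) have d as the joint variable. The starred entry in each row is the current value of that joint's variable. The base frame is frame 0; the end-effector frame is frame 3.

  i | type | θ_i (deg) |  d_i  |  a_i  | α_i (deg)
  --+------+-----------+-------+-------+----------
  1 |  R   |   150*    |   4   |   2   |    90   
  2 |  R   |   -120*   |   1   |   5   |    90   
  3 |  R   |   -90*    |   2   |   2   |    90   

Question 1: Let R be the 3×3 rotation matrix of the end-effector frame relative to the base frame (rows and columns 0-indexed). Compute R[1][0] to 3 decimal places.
-0.866

End-effector x-axis (col 0 of R) = (-0.5000,-0.8660,-0.0000)
R[1][0] = -0.8660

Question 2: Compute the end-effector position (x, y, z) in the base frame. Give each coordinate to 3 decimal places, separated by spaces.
after link 1: o_1 = (-1.7321, 1.0000, 4.0000)
after link 2: o_2 = (0.9330, 0.6160, -0.3301)
after link 3: o_3 = (1.4330, -1.9821, 0.6699)

1.433 -1.982 0.670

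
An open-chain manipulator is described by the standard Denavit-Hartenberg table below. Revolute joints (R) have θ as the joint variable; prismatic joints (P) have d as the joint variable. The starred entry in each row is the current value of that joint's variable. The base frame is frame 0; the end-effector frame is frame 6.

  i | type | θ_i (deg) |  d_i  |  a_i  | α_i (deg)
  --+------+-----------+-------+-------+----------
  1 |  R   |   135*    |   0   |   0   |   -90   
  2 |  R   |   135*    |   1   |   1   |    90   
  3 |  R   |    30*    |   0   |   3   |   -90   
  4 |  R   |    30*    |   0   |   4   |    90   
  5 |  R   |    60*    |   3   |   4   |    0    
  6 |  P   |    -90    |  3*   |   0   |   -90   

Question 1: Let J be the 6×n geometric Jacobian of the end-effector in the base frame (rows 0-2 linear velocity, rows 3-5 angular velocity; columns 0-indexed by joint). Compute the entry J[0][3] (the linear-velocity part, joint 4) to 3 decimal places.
4.273

axis z_3 = (-0.8624,-0.3624,0.3536); lever o_n−o_3 = (-3.4342,-6.6040,-5.3473)
cross product → J_v[:, 3] = (4.2726,-5.8255,4.4507)
J_ω[:, 3] = z_3
entry J[0][3] = 4.2726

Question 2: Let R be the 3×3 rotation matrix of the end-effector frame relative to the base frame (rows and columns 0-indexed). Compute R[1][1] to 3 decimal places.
End-effector y-axis (col 1 of R) = (0.3933,-0.0397,0.9186)
R[1][1] = -0.0397

-0.040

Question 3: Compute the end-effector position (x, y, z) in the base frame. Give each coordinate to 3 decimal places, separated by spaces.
-3.403 -10.171 -7.891

after link 1: o_1 = (0.0000, 0.0000, 0.0000)
after link 2: o_2 = (-0.2071, -1.2071, -0.7071)
after link 3: o_3 = (0.0313, -3.5668, -2.5442)
after link 4: o_4 = (1.3065, -7.2915, -3.2513)
after link 5: o_5 = (-2.2230, -10.2900, -5.1358)
after link 6: o_6 = (-3.4029, -10.1708, -7.8915)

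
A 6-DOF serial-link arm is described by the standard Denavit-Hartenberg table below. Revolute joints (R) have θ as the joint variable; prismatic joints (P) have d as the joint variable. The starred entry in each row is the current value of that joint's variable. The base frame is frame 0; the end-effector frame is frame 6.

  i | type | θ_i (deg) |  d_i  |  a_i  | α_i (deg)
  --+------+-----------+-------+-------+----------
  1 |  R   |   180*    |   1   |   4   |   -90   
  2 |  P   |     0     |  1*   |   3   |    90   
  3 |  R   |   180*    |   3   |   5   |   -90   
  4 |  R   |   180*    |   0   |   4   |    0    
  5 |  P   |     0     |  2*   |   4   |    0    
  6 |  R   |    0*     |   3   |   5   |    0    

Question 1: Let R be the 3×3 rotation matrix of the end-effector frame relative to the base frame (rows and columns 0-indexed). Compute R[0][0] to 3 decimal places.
End-effector x-axis (col 0 of R) = (-1.0000,0.0000,-0.0000)
R[0][0] = -1.0000

-1.000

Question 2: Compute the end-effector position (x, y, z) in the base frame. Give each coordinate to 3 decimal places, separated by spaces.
-15.000 4.000 4.000

after link 1: o_1 = (-4.0000, 0.0000, 1.0000)
after link 2: o_2 = (-7.0000, -1.0000, 1.0000)
after link 3: o_3 = (-2.0000, -1.0000, 4.0000)
after link 4: o_4 = (-6.0000, -1.0000, 4.0000)
after link 5: o_5 = (-10.0000, 1.0000, 4.0000)
after link 6: o_6 = (-15.0000, 4.0000, 4.0000)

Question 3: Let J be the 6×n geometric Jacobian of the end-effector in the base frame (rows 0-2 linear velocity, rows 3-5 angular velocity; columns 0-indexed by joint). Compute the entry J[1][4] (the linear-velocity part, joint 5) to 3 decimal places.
prismatic axis z_4 = (0.0000,1.0000,0.0000)
J_v[:, 4] = z_4; J_ω[:, 4] = (0,0,0)
entry J[1][4] = 1.0000

1.000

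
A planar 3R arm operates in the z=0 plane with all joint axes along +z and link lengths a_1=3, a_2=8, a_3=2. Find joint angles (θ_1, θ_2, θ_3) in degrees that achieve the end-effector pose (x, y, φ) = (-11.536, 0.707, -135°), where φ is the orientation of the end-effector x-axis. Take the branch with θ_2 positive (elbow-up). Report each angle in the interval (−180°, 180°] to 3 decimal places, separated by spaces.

135.013 44.985 45.003

wrist centre = target − a_3·(cos φ, sin φ) = (-10.1218, 2.1212)
cos θ_2 = (106.9501−3²−8²)/(2·3·8) = 0.7073; θ_2 = 44.9848° (elbow-up)
β = atan2(2.1212,-10.1218) = 168.1639°; ψ = atan2(5.6554,8.6584) = 33.1513°
θ_1 = β − ψ = 135.0126°
θ_3 = φ − θ_1 − θ_2 = 45.0026° (wrapped to (-180°,180°])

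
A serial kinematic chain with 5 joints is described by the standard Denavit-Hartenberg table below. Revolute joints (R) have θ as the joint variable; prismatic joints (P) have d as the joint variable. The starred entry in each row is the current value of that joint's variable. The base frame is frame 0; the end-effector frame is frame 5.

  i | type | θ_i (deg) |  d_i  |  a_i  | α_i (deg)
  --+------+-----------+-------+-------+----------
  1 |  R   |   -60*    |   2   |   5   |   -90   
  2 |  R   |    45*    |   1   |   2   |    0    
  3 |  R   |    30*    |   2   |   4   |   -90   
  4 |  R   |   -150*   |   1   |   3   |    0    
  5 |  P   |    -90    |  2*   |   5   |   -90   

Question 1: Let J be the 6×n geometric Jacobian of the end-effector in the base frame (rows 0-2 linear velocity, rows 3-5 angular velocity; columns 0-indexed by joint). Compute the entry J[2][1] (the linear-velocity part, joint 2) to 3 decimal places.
axis z_1 = (0.8660,0.5000,0.0000); lever o_n−o_1 = (-0.7368,1.6159,-1.1300)
cross product → J_v[:, 1] = (-0.5650,0.9786,1.7678)
J_ω[:, 1] = z_1
entry J[2][1] = 1.7678

1.768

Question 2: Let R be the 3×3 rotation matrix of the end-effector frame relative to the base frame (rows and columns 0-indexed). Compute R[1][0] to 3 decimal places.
-0.321

End-effector x-axis (col 0 of R) = (-0.8147,-0.3209,0.4830)
R[1][0] = -0.3209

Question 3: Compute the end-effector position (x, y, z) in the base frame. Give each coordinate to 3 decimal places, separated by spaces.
after link 1: o_1 = (2.5000, -4.3301, 2.0000)
after link 2: o_2 = (4.0731, -5.0549, 0.5858)
after link 3: o_3 = (6.3228, -4.9514, -3.2779)
after link 4: o_4 = (6.8027, -2.7826, -1.0272)
after link 5: o_5 = (1.7632, -2.7143, 0.8700)

1.763 -2.714 0.870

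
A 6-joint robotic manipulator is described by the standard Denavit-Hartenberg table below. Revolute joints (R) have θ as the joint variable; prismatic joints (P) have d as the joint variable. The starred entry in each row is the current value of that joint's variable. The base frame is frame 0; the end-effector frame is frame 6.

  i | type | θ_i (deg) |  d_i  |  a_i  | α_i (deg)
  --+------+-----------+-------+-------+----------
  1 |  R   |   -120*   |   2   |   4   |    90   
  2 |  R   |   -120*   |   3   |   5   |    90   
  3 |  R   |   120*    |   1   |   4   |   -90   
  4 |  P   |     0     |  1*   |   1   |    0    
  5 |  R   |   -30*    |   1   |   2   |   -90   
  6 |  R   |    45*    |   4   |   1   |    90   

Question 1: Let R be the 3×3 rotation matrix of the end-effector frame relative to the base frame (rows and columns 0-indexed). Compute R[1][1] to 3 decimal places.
-0.541

End-effector y-axis (col 1 of R) = (-0.8125,-0.5413,-0.2165)
R[1][1] = -0.5413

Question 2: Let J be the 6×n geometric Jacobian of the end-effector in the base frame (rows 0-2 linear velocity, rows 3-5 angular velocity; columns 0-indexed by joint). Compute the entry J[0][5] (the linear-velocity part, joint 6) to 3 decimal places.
axis z_5 = (-0.8125,-0.5413,-0.2165); lever o_n−o_5 = (-3.7858,-1.3254,-0.9544)
cross product → J_v[:, 5] = (0.2296,0.0442,-0.9723)
J_ω[:, 5] = z_5
entry J[0][5] = 0.2296

0.230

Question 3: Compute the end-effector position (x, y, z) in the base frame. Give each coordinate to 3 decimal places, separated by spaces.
-11.725 0.583 2.131

after link 1: o_1 = (-2.0000, -3.4641, 2.0000)
after link 2: o_2 = (-3.3481, 0.2010, -2.3301)
after link 3: o_3 = (-6.4151, 1.8170, -0.0981)
after link 4: o_4 = (-7.0736, 1.4085, 1.0849)
after link 5: o_5 = (-7.9396, 1.9085, 3.0849)
after link 6: o_6 = (-11.7254, 0.5831, 2.1305)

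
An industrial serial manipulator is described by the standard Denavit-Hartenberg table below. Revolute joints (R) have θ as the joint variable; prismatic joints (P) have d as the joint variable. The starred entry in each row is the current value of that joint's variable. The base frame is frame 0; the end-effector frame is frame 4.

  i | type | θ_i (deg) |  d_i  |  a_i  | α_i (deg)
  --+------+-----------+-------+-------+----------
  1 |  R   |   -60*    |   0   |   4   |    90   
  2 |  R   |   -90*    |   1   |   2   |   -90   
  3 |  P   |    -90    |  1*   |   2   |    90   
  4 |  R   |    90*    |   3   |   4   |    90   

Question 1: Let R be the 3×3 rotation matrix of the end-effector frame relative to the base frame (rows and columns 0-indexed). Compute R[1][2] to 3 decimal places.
-0.500

End-effector z-axis (col 2 of R) = (-0.8660,-0.5000,0.0000)
R[1][2] = -0.5000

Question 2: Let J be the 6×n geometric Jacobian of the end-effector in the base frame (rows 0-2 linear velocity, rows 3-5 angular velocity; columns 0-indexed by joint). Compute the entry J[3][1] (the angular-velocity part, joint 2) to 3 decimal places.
axis z_1 = (-0.8660,-0.5000,0.0000); lever o_n−o_1 = (-0.0981,-5.8301,1.0000)
cross product → J_v[:, 1] = (-0.5000,0.8660,5.0000)
J_ω[:, 1] = z_1
entry J[3][1] = -0.8660

-0.866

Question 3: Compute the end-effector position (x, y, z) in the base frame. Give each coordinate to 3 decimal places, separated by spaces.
1.902 -9.294 1.000

after link 1: o_1 = (2.0000, -3.4641, 0.0000)
after link 2: o_2 = (1.1340, -3.9641, -2.0000)
after link 3: o_3 = (-0.0981, -5.8301, -2.0000)
after link 4: o_4 = (1.9019, -9.2942, 1.0000)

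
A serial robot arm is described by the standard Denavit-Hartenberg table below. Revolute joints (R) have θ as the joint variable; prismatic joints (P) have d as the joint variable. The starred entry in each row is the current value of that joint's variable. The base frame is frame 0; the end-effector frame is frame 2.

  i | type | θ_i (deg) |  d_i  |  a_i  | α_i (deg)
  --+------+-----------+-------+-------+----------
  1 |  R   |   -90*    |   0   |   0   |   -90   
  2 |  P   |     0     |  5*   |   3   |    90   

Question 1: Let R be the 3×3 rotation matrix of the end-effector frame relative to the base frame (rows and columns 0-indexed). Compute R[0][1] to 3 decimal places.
1.000

End-effector y-axis (col 1 of R) = (1.0000,0.0000,0.0000)
R[0][1] = 1.0000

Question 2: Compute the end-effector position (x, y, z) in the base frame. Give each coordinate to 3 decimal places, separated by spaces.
after link 1: o_1 = (0.0000, 0.0000, 0.0000)
after link 2: o_2 = (5.0000, -3.0000, 0.0000)

5.000 -3.000 0.000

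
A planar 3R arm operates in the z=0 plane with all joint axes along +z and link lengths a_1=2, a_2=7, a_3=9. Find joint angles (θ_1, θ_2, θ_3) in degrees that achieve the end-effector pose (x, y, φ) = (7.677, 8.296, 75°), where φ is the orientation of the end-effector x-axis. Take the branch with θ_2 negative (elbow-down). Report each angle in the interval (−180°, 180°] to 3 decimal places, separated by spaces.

134.983 -149.985 90.002

wrist centre = target − a_3·(cos φ, sin φ) = (5.3476, -0.3973)
cos θ_2 = (28.7550−2²−7²)/(2·2·7) = -0.8659; θ_2 = -149.9848° (elbow-down)
β = atan2(-0.3973,5.3476) = -4.2493°; ψ = atan2(-3.5016,-4.0612) = -139.2321°
θ_1 = β − ψ = 134.9828°
θ_3 = φ − θ_1 − θ_2 = 90.0020° (wrapped to (-180°,180°])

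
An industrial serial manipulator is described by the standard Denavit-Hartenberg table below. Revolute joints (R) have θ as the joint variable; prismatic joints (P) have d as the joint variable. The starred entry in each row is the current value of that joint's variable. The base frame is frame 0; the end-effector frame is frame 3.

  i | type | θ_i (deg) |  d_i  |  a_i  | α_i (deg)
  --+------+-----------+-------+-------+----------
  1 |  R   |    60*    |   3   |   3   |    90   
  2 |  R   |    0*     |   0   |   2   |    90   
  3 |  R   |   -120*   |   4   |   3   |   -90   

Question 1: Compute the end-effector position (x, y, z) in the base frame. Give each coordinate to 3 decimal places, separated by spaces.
-0.500 4.330 -1.000

after link 1: o_1 = (1.5000, 2.5981, 3.0000)
after link 2: o_2 = (2.5000, 4.3301, 3.0000)
after link 3: o_3 = (-0.5000, 4.3301, -1.0000)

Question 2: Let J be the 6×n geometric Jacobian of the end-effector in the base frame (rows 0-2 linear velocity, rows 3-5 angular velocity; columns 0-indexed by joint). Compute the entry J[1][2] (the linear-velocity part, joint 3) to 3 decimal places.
axis z_2 = (0.0000,-0.0000,-1.0000); lever o_n−o_2 = (-3.0000,0.0000,-4.0000)
cross product → J_v[:, 2] = (0.0000,3.0000,-0.0000)
J_ω[:, 2] = z_2
entry J[1][2] = 3.0000

3.000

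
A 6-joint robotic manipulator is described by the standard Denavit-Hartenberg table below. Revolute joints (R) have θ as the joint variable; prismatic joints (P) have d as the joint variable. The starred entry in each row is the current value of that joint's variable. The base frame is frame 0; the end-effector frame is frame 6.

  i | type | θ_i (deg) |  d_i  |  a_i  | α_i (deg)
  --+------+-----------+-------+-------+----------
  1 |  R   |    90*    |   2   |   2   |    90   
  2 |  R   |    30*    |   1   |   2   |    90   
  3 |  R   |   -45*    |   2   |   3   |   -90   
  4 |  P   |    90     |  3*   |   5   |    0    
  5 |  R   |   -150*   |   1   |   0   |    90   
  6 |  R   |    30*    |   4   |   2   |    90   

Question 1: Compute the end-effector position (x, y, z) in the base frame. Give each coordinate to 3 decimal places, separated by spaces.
after link 1: o_1 = (0.0000, 2.0000, 2.0000)
after link 2: o_2 = (1.0000, 3.7321, 3.0000)
after link 3: o_3 = (-1.1213, 6.5692, 2.3286)
after link 4: o_4 = (1.0000, 5.9063, 7.7194)
after link 5: o_5 = (1.7071, 6.5187, 8.0729)
after link 6: o_6 = (4.2513, 7.2900, 4.4769)

4.251 7.290 4.477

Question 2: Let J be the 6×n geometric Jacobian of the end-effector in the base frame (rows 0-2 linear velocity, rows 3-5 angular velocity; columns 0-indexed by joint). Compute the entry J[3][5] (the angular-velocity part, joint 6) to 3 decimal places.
axis z_5 = (0.6124,-0.2803,-0.7392); lever o_n−o_5 = (2.5442,0.7714,-3.5961)
cross product → J_v[:, 5] = (1.5783,0.3215,1.1856)
J_ω[:, 5] = z_5
entry J[3][5] = 0.6124

0.612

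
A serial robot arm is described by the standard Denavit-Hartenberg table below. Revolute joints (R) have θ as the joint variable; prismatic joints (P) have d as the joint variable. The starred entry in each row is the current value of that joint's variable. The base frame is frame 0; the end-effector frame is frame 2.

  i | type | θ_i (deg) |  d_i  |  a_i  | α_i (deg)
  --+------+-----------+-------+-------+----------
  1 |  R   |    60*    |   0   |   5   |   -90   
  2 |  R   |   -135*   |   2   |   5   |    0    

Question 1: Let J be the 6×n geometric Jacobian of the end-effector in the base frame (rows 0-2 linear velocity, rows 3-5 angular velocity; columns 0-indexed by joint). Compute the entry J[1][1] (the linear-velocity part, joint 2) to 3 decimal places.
3.062

axis z_1 = (-0.8660,0.5000,0.0000); lever o_n−o_1 = (-3.4998,-2.0619,3.5355)
cross product → J_v[:, 1] = (1.7678,3.0619,3.5355)
J_ω[:, 1] = z_1
entry J[1][1] = 3.0619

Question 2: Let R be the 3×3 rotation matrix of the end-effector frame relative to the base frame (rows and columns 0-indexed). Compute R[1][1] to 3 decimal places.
End-effector y-axis (col 1 of R) = (0.3536,0.6124,0.7071)
R[1][1] = 0.6124

0.612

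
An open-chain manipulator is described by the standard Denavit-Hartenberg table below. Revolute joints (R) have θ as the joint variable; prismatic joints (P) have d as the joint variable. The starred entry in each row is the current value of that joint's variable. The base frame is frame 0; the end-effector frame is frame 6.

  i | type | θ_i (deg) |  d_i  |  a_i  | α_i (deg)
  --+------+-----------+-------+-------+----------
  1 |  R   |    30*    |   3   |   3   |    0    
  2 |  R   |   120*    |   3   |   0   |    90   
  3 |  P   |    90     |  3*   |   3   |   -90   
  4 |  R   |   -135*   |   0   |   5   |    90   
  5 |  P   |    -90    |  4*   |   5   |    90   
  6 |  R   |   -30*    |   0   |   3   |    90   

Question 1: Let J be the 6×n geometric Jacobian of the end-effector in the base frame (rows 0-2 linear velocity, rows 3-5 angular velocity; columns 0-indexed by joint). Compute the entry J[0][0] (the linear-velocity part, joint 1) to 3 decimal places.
axis z_0 = ẑ; lever o_n−o_0 = (-1.5982,9.4280,3.6967)
cross product → J_v[:, 0] = (-9.4280,-1.5982,0.0000)
J_ω[:, 0] = z_0
entry J[0][0] = -9.4280

-9.428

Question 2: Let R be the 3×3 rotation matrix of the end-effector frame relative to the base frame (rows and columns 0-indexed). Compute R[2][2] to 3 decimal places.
End-effector z-axis (col 2 of R) = (0.7392,0.2803,0.6124)
R[2][2] = 0.6124

0.612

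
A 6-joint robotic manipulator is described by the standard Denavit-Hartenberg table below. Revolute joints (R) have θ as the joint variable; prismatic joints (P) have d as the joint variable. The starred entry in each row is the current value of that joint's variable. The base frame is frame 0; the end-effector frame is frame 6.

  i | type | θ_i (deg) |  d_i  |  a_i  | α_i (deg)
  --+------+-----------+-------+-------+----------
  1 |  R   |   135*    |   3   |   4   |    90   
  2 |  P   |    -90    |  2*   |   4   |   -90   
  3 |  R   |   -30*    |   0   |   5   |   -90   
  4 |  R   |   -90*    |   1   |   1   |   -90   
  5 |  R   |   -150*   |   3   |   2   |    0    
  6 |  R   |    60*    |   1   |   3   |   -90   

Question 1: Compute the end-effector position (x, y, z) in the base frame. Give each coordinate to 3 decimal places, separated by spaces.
after link 1: o_1 = (-2.8284, 2.8284, 3.0000)
after link 2: o_2 = (-1.4142, 4.2426, -1.0000)
after link 3: o_3 = (0.3536, 6.0104, -5.3301)
after link 4: o_4 = (-0.9659, 6.1051, -5.8301)
after link 5: o_5 = (0.7071, 5.3287, -8.9282)
after link 6: o_6 = (-0.7765, 3.8451, -11.2942)

-0.776 3.845 -11.294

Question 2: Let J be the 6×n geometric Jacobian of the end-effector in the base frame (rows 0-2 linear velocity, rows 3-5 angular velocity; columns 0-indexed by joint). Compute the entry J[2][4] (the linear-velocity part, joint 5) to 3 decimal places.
axis z_4 = (0.3536,0.3536,-0.8660); lever o_n−o_4 = (0.1895,-2.2600,-5.4641)
cross product → J_v[:, 4] = (-3.8891,1.7678,-0.8660)
J_ω[:, 4] = z_4
entry J[2][4] = -0.8660

-0.866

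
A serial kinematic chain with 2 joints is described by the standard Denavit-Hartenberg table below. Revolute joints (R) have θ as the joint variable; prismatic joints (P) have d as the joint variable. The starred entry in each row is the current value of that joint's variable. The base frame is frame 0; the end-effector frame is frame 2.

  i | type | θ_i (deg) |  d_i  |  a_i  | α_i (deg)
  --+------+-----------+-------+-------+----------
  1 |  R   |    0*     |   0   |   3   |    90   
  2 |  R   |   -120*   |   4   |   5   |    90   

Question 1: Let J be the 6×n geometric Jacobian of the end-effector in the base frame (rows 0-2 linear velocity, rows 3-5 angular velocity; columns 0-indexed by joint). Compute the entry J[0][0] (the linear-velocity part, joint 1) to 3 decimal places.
4.000

axis z_0 = ẑ; lever o_n−o_0 = (0.5000,-4.0000,-4.3301)
cross product → J_v[:, 0] = (4.0000,0.5000,-0.0000)
J_ω[:, 0] = z_0
entry J[0][0] = 4.0000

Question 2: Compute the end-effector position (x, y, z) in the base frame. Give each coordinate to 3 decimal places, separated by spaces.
after link 1: o_1 = (3.0000, 0.0000, 0.0000)
after link 2: o_2 = (0.5000, -4.0000, -4.3301)

0.500 -4.000 -4.330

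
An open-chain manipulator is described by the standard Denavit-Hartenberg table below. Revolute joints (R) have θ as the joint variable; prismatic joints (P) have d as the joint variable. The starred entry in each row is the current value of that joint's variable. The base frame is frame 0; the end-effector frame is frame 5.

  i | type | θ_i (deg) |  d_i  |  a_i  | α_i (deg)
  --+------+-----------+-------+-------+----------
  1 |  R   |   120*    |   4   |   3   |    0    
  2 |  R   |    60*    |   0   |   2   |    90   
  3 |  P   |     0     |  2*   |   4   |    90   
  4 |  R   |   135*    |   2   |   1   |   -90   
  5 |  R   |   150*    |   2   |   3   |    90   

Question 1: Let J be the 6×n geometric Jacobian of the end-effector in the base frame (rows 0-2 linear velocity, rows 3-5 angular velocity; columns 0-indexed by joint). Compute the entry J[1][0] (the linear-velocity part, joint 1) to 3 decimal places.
axis z_0 = ẑ; lever o_n−o_0 = (-7.2158,2.0539,3.5000)
cross product → J_v[:, 0] = (-2.0539,-7.2158,0.0000)
J_ω[:, 0] = z_0
entry J[1][0] = -7.2158

-7.216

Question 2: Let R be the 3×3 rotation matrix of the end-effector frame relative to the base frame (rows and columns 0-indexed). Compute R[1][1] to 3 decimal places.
-0.707

End-effector y-axis (col 1 of R) = (0.7071,-0.7071,-0.0000)
R[1][1] = -0.7071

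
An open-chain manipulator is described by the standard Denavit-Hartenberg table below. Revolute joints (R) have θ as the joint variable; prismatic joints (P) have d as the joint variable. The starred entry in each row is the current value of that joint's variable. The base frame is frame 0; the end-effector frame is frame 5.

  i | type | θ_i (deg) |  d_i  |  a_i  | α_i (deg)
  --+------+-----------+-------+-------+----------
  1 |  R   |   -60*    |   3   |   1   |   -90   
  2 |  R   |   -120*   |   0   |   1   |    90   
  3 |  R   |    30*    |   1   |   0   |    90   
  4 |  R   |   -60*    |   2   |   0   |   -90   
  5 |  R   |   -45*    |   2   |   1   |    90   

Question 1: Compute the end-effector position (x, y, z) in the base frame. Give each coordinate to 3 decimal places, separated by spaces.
after link 1: o_1 = (0.5000, -0.8660, 3.0000)
after link 2: o_2 = (0.2500, -0.4330, 3.8660)
after link 3: o_3 = (-0.1830, 0.3170, 3.3660)
after link 4: o_4 = (-1.9330, -0.1160, 4.2321)
after link 5: o_5 = (-2.2680, 1.3251, 5.9086)

-2.268 1.325 5.909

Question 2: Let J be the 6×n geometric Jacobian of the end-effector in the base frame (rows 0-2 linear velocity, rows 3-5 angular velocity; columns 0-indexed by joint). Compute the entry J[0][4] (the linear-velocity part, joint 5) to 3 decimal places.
axis z_4 = (-0.0290,0.9163,0.3995); lever o_n−o_4 = (-0.3350,1.4411,1.6766)
cross product → J_v[:, 4] = (0.9604,-0.0852,0.2652)
J_ω[:, 4] = z_4
entry J[0][4] = 0.9604

0.960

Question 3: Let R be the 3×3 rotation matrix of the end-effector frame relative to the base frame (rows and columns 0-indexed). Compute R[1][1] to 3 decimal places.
0.916

End-effector y-axis (col 1 of R) = (-0.0290,0.9163,0.3995)
R[1][1] = 0.9163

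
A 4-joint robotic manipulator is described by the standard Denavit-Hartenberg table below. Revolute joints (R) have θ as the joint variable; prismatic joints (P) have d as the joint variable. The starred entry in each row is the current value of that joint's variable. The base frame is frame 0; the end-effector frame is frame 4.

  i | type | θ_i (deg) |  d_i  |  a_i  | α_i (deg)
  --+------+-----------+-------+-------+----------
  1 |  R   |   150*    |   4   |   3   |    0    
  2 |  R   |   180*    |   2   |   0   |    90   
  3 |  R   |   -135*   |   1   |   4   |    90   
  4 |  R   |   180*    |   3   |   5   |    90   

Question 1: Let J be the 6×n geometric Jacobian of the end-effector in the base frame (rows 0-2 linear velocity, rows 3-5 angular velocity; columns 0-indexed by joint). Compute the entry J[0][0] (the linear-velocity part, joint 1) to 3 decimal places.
axis z_0 = ẑ; lever o_n−o_0 = (-4.3228,1.3411,8.8284)
cross product → J_v[:, 0] = (-1.3411,-4.3228,0.0000)
J_ω[:, 0] = z_0
entry J[0][0] = -1.3411

-1.341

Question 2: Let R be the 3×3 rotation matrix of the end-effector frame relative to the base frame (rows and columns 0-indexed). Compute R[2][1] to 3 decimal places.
End-effector y-axis (col 1 of R) = (-0.6124,0.3536,0.7071)
R[2][1] = 0.7071

0.707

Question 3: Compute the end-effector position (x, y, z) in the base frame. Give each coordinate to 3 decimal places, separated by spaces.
-4.323 1.341 8.828

after link 1: o_1 = (-2.5981, 1.5000, 4.0000)
after link 2: o_2 = (-2.5981, 1.5000, 6.0000)
after link 3: o_3 = (-5.5476, 2.0482, 3.1716)
after link 4: o_4 = (-4.3228, 1.3411, 8.8284)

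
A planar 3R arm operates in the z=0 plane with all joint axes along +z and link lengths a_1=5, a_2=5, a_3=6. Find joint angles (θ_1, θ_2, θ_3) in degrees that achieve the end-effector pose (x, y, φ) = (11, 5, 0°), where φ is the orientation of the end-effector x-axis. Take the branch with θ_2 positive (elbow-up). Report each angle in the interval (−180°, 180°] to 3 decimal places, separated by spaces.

wrist centre = target − a_3·(cos φ, sin φ) = (5.0000, 5.0000)
cos θ_2 = (50.0000−5²−5²)/(2·5·5) = 0.0000; θ_2 = 90.0000° (elbow-up)
β = atan2(5.0000,5.0000) = 45.0000°; ψ = atan2(5.0000,5.0000) = 45.0000°
θ_1 = β − ψ = 0.0000°
θ_3 = φ − θ_1 − θ_2 = -90.0000° (wrapped to (-180°,180°])

0.000 90.000 -90.000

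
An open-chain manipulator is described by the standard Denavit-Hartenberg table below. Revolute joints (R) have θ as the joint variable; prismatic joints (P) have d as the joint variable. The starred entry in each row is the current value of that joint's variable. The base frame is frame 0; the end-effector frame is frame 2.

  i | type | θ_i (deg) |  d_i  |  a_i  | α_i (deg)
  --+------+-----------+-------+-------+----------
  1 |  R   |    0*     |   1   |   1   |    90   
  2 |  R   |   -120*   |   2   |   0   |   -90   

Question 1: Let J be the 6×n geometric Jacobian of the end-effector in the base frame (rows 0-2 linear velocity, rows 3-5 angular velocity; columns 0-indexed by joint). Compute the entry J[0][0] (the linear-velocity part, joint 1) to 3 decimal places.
2.000

axis z_0 = ẑ; lever o_n−o_0 = (1.0000,-2.0000,1.0000)
cross product → J_v[:, 0] = (2.0000,1.0000,-0.0000)
J_ω[:, 0] = z_0
entry J[0][0] = 2.0000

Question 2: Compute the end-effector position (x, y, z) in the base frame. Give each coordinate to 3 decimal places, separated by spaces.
1.000 -2.000 1.000

after link 1: o_1 = (1.0000, 0.0000, 1.0000)
after link 2: o_2 = (1.0000, -2.0000, 1.0000)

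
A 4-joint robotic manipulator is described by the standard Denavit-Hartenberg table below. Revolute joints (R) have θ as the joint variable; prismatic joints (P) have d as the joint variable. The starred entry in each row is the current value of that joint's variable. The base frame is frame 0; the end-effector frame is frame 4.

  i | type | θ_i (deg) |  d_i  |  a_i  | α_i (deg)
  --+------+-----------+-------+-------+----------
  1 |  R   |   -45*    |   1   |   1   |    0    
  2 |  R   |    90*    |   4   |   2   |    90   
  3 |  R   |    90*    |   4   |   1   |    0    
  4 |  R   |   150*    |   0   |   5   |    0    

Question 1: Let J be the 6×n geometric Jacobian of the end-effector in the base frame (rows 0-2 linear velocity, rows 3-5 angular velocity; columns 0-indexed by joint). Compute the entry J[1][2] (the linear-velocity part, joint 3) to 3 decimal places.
axis z_2 = (0.7071,-0.7071,0.0000); lever o_n−o_2 = (1.0607,-4.5962,-3.3301)
cross product → J_v[:, 2] = (2.3548,2.3548,-2.5000)
J_ω[:, 2] = z_2
entry J[1][2] = 2.3548

2.355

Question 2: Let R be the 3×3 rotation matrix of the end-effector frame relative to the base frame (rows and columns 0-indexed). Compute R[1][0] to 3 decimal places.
End-effector x-axis (col 0 of R) = (-0.3536,-0.3536,-0.8660)
R[1][0] = -0.3536

-0.354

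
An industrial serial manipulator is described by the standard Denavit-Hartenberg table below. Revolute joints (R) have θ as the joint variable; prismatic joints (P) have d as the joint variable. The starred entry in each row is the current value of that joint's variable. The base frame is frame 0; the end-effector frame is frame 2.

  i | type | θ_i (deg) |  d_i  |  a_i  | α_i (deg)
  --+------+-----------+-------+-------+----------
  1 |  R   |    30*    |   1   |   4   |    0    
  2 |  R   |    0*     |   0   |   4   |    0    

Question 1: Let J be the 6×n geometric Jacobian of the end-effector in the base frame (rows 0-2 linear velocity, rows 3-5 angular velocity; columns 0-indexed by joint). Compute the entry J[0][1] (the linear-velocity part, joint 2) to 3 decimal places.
-2.000

axis z_1 = (0.0000,0.0000,1.0000); lever o_n−o_1 = (3.4641,2.0000,0.0000)
cross product → J_v[:, 1] = (-2.0000,3.4641,0.0000)
J_ω[:, 1] = z_1
entry J[0][1] = -2.0000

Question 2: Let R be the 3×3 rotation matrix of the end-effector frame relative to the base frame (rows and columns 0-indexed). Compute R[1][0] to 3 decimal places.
End-effector x-axis (col 0 of R) = (0.8660,0.5000,0.0000)
R[1][0] = 0.5000

0.500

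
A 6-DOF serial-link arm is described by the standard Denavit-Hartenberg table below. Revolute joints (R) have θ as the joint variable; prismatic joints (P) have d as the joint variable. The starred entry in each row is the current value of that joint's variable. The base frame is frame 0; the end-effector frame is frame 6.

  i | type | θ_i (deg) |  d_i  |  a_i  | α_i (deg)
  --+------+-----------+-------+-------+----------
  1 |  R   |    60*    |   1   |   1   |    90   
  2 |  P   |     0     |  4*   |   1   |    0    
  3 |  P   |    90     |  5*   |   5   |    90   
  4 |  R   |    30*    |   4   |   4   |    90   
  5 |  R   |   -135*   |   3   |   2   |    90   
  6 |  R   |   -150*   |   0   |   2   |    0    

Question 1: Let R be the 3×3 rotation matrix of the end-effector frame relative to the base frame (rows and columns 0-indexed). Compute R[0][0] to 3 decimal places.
0.946

End-effector x-axis (col 0 of R) = (0.9464,0.1607,0.2803)
R[0][0] = 0.9464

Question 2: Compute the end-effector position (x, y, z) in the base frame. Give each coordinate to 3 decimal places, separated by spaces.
after link 1: o_1 = (0.5000, 0.8660, 1.0000)
after link 2: o_2 = (4.4641, -0.2679, 1.0000)
after link 3: o_3 = (8.7942, -2.7679, 6.0000)
after link 4: o_4 = (12.5263, -0.3038, 9.4641)
after link 5: o_5 = (8.9568, 0.1240, 9.7394)
after link 6: o_6 = (10.8495, 0.4455, 10.3000)

10.850 0.445 10.300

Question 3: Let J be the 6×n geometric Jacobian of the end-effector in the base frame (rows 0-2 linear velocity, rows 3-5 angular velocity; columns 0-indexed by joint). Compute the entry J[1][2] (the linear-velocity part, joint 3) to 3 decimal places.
-0.500

prismatic axis z_2 = (0.8660,-0.5000,0.0000)
J_v[:, 2] = z_2; J_ω[:, 2] = (0,0,0)
entry J[1][2] = -0.5000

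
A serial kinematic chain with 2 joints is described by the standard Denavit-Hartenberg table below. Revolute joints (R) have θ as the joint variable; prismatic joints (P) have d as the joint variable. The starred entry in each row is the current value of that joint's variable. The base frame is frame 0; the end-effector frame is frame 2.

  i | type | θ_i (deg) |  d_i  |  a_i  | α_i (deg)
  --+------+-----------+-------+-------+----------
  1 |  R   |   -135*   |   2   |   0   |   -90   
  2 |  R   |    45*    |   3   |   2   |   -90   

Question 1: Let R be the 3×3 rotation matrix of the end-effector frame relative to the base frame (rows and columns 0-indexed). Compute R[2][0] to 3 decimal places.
-0.707

End-effector x-axis (col 0 of R) = (-0.5000,-0.5000,-0.7071)
R[2][0] = -0.7071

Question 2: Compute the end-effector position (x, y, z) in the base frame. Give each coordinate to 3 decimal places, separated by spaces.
after link 1: o_1 = (0.0000, 0.0000, 2.0000)
after link 2: o_2 = (1.1213, -3.1213, 0.5858)

1.121 -3.121 0.586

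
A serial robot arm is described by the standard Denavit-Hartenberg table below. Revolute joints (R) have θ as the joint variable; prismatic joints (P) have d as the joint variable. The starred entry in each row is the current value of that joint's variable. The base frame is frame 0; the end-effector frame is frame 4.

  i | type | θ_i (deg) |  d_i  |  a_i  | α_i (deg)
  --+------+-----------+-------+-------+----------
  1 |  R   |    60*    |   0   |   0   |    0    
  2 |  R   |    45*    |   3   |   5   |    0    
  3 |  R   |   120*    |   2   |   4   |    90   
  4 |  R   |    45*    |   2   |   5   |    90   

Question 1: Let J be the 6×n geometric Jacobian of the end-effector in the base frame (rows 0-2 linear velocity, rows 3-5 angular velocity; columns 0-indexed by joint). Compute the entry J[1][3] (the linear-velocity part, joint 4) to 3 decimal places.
2.500

axis z_3 = (-0.7071,0.7071,0.0000); lever o_n−o_3 = (-3.9142,-1.0858,3.5355)
cross product → J_v[:, 3] = (2.5000,2.5000,3.5355)
J_ω[:, 3] = z_3
entry J[1][3] = 2.5000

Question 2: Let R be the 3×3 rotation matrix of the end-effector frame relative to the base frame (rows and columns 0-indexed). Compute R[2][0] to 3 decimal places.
End-effector x-axis (col 0 of R) = (-0.5000,-0.5000,0.7071)
R[2][0] = 0.7071

0.707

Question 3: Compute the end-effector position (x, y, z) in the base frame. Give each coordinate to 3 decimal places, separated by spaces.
-8.037 0.915 8.536

after link 1: o_1 = (0.0000, 0.0000, 0.0000)
after link 2: o_2 = (-1.2941, 4.8296, 3.0000)
after link 3: o_3 = (-4.1225, 2.0012, 5.0000)
after link 4: o_4 = (-8.0367, 0.9154, 8.5355)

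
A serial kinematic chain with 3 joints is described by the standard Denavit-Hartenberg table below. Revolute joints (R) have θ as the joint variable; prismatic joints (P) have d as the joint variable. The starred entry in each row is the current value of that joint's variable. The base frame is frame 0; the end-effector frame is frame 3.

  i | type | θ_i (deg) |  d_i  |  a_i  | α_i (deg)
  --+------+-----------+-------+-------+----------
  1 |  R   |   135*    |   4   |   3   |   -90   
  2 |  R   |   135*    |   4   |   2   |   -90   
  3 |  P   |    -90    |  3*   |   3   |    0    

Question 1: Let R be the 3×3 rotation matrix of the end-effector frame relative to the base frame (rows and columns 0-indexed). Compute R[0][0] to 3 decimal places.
-0.707

End-effector x-axis (col 0 of R) = (-0.7071,-0.7071,-0.0000)
R[0][0] = -0.7071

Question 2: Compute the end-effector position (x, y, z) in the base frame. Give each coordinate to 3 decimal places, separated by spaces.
after link 1: o_1 = (-2.1213, 2.1213, 4.0000)
after link 2: o_2 = (-3.9497, -1.7071, 2.5858)
after link 3: o_3 = (-4.5711, -5.3284, 4.7071)

-4.571 -5.328 4.707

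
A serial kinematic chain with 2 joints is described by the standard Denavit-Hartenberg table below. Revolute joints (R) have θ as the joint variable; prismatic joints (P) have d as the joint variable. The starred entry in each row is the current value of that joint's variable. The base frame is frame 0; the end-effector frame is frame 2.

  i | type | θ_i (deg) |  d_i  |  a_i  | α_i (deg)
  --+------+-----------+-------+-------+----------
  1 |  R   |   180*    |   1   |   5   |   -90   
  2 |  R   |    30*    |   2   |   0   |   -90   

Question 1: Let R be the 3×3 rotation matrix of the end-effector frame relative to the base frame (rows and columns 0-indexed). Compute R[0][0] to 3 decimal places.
End-effector x-axis (col 0 of R) = (-0.8660,0.0000,-0.5000)
R[0][0] = -0.8660

-0.866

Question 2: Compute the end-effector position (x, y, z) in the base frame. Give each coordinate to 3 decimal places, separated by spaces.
-5.000 -2.000 1.000

after link 1: o_1 = (-5.0000, 0.0000, 1.0000)
after link 2: o_2 = (-5.0000, -2.0000, 1.0000)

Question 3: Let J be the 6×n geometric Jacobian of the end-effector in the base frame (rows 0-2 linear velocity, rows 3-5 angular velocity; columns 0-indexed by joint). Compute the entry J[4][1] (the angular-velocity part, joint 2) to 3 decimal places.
axis z_1 = (-0.0000,-1.0000,0.0000); lever o_n−o_1 = (0.0000,-2.0000,0.0000)
cross product → J_v[:, 1] = (-0.0000,0.0000,0.0000)
J_ω[:, 1] = z_1
entry J[4][1] = -1.0000

-1.000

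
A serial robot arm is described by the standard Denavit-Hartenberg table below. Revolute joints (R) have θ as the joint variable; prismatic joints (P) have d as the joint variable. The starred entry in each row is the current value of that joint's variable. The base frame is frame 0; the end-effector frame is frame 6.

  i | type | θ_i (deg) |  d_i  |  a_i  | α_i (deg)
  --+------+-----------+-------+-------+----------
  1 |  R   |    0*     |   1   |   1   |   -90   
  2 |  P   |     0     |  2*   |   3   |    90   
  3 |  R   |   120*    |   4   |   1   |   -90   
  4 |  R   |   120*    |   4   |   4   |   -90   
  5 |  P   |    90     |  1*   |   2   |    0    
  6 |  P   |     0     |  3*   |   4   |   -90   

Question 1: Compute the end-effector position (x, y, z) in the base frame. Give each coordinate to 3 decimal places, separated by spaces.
7.964 -0.866 3.536

after link 1: o_1 = (1.0000, 0.0000, 1.0000)
after link 2: o_2 = (4.0000, 2.0000, 1.0000)
after link 3: o_3 = (3.5000, 2.8660, 5.0000)
after link 4: o_4 = (1.0359, -0.8660, 1.5359)
after link 5: o_5 = (3.2010, -0.6160, 2.0359)
after link 6: o_6 = (7.9641, -0.8660, 3.5359)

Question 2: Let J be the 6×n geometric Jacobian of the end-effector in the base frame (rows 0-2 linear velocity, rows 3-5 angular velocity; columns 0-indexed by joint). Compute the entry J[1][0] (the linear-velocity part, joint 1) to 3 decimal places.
axis z_0 = ẑ; lever o_n−o_0 = (7.9641,-0.8660,3.5359)
cross product → J_v[:, 0] = (0.8660,7.9641,-0.0000)
J_ω[:, 0] = z_0
entry J[1][0] = 7.9641

7.964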